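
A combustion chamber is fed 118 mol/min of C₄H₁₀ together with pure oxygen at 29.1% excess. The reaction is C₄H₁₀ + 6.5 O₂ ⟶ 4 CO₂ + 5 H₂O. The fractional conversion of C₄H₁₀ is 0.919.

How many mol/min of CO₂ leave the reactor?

Stoichiometric O₂ = 6.5 × 118 = 767 mol/min; O₂ fed = 767 × 1.291 = 990.2 mol/min.
Fuel reacted = 0.919 × 118 → ξ = 108.4 mol/min.
Outlet (n = n₀ + ν ξ):
  C₄H₁₀: 118 − 1(108.4) = 9.558
  O₂: 990.2 − 6.5(108.4) = 285.3
  CO₂: 0 + 4(108.4) = 433.8
  H₂O: 0 + 5(108.4) = 542.2

434 mol/min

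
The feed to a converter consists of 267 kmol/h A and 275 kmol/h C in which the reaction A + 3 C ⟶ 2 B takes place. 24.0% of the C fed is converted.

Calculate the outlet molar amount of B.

44 kmol/h

C reacted = 0.24 × 275 = 66 kmol/h; ν_C = −3, so ξ = 66/3 = 22 kmol/h.
Outlet amounts (n = n₀ + ν ξ):
  A: 267 − 1(22) = 245
  C: 275 − 3(22) = 209
  B: 0 + 2(22) = 44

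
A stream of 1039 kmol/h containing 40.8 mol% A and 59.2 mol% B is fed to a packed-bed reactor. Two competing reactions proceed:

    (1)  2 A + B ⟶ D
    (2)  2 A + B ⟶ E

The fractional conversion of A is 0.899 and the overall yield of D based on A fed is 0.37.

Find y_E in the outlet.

Yield of D: 1ξ₁ / 423.9 = 0.37 → ξ₁ = 156.8 kmol/h.
Conversion of A: 2ξ₁ + 2ξ₂ = 0.899 × 423.9 = 381.1 → ξ₂ = 33.7 kmol/h.
Outlet amounts (n = n₀ + Σ ν·ξ):
  A: 423.9 − 2(156.8) − 2(33.7) = 42.82
  B: 615.1 − 1(156.8) − 1(33.7) = 424.5
  D: 0 + 1(156.8) = 156.8
  E: 0 + 1(33.7) = 33.7
Total out = 657.9 kmol/h; y_E = 33.7 / 657.9 = 0.05122.

0.0512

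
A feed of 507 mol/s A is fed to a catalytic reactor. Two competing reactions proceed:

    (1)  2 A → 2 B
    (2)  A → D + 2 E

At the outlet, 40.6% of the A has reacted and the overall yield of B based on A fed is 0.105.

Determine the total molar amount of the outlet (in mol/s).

812 mol/s

Yield of B: 2ξ₁ / 507 = 0.105 → ξ₁ = 26.62 mol/s.
Conversion of A: 2ξ₁ + 1ξ₂ = 0.406 × 507 = 205.8 → ξ₂ = 152.6 mol/s.
Outlet amounts (n = n₀ + Σ ν·ξ):
  A: 507 − 2(26.62) − 1(152.6) = 301.2
  B: 0 + 2(26.62) = 53.23
  D: 0 + 1(152.6) = 152.6
  E: 0 + 2(152.6) = 305.2
Total out = 301.2 + 53.23 + 152.6 + 305.2 = 812.2 mol/s.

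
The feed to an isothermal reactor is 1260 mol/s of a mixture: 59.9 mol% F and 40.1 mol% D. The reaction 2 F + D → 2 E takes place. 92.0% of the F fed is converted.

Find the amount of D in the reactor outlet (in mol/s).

F reacted = 0.92 × 754.7 = 694.4 mol/s; ν_F = −2, so ξ = 694.4/2 = 347.2 mol/s.
Outlet amounts (n = n₀ + ν ξ):
  F: 754.7 − 2(347.2) = 60.38
  D: 505.3 − 1(347.2) = 158.1
  E: 0 + 2(347.2) = 694.4

158 mol/s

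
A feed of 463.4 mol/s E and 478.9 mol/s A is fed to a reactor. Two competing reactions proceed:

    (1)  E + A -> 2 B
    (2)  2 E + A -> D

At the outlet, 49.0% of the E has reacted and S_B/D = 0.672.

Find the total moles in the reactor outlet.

748 mol/s

Conversion of E: E consumed = 0.49 × 463.4 = 227.1 mol/s = 1ξ₁ + 2ξ₂.
Selectivity: 2ξ₁ / (1ξ₂) = 0.672 → ξ₁ = 0.336 ξ₂.
Substitute: (1·0.336 + 2) ξ₂ = 227.1 → ξ₂ = 97.2 mol/s, ξ₁ = 32.66 mol/s.
Outlet amounts (n = n₀ + Σ ν·ξ):
  E: 463.4 − 1(32.66) − 2(97.2) = 236.3
  A: 478.9 − 1(32.66) − 1(97.2) = 349
  B: 0 + 2(32.66) = 65.32
  D: 0 + 1(97.2) = 97.2
Total out = 236.3 + 349 + 65.32 + 97.2 = 747.9 mol/s.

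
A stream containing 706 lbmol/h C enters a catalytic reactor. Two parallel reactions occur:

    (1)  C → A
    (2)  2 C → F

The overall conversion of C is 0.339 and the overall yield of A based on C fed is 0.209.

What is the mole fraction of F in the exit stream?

0.0695

Yield of A: 1ξ₁ / 706 = 0.209 → ξ₁ = 147.6 lbmol/h.
Conversion of C: 1ξ₁ + 2ξ₂ = 0.339 × 706 = 239.3 → ξ₂ = 45.89 lbmol/h.
Outlet amounts (n = n₀ + Σ ν·ξ):
  C: 706 − 1(147.6) − 2(45.89) = 466.7
  A: 0 + 1(147.6) = 147.6
  F: 0 + 1(45.89) = 45.89
Total out = 660.1 lbmol/h; y_F = 45.89 / 660.1 = 0.06952.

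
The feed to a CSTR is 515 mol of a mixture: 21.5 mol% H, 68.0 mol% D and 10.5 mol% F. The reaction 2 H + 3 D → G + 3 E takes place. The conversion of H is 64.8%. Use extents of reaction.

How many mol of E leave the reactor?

H reacted = 0.648 × 110.7 = 71.75 mol; ν_H = −2, so ξ = 71.75/2 = 35.87 mol.
Outlet amounts (n = n₀ + ν ξ):
  H: 110.7 − 2(35.87) = 38.98
  D: 350.2 − 3(35.87) = 242.6
  G: 0 + 1(35.87) = 35.87
  E: 0 + 3(35.87) = 107.6
  F: 54.08 (inert)

108 mol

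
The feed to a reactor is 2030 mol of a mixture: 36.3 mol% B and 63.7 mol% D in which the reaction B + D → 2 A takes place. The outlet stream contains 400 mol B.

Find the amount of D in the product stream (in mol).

956 mol

For B: n = n₀ − 1ξ → 400 = 736.9 − 1ξ, giving ξ = 336.9 mol.
Outlet amounts (n = n₀ + ν ξ):
  B: 736.9 − 1(336.9) = 400
  D: 1293 − 1(336.9) = 956.2
  A: 0 + 2(336.9) = 673.8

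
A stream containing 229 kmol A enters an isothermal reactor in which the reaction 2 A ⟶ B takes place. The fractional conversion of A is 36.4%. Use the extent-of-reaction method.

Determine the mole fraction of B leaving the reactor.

0.222

A reacted = 0.364 × 229 = 83.36 kmol; ν_A = −2, so ξ = 83.36/2 = 41.68 kmol.
Outlet amounts (n = n₀ + ν ξ):
  A: 229 − 2(41.68) = 145.6
  B: 0 + 1(41.68) = 41.68
Total out = 187.3 kmol; y_B = 41.68 / 187.3 = 0.2225.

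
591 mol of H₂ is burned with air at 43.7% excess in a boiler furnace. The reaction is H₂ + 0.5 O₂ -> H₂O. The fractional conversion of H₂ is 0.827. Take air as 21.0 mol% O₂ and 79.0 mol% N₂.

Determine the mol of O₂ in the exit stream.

Stoichiometric O₂ = 0.5 × 591 = 295.5 mol; O₂ fed = 295.5 × 1.437 = 424.6 mol.
N₂ fed = 424.6 × 79/21 = 1597 mol.
Fuel reacted = 0.827 × 591 → ξ = 488.8 mol.
Outlet (n = n₀ + ν ξ):
  H₂: 591 − 1(488.8) = 102.2
  O₂: 424.6 − 0.5(488.8) = 180.3
  N₂: 1597 (inert)
  H₂O: 0 + 1(488.8) = 488.8

180 mol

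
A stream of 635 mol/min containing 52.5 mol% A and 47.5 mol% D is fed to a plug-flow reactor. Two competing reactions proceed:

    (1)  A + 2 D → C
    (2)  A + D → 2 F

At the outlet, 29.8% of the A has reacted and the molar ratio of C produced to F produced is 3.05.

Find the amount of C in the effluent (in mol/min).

85.4 mol/min

Conversion of A: A consumed = 0.298 × 333.4 = 99.35 mol/min = 1ξ₁ + 1ξ₂.
Selectivity: 1ξ₁ / (2ξ₂) = 3.05 → ξ₁ = 6.1 ξ₂.
Substitute: (1·6.1 + 1) ξ₂ = 99.35 → ξ₂ = 13.99 mol/min, ξ₁ = 85.35 mol/min.
Outlet amounts (n = n₀ + Σ ν·ξ):
  A: 333.4 − 1(85.35) − 1(13.99) = 234
  D: 301.6 − 2(85.35) − 1(13.99) = 116.9
  C: 0 + 1(85.35) = 85.35
  F: 0 + 2(13.99) = 27.98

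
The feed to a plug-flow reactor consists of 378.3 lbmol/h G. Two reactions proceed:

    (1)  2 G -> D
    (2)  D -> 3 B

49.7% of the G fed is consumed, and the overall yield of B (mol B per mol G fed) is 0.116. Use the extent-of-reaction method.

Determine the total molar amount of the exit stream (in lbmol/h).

Conversion of G: G consumed = 2ξ₁ = 0.497 × 378.3 → ξ₁ = 94.01 lbmol/h.
Yield of B: 3ξ₂ / 378.3 = 0.116 → ξ₂ = 14.63 lbmol/h.
Outlet amounts (n = n₀ + Σ ν·ξ):
  G: 378.3 − 2(94.01) = 190.3
  D: 0 + 1(94.01) − 1(14.63) = 79.38
  B: 0 + 3(14.63) = 43.88
Total out = 190.3 + 79.38 + 43.88 = 313.5 lbmol/h.

314 lbmol/h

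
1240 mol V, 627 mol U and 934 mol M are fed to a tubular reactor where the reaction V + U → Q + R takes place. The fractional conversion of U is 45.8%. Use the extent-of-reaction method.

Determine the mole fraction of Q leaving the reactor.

U reacted = 0.458 × 627 = 287.2 mol; ν_U = −1, so ξ = 287.2/1 = 287.2 mol.
Outlet amounts (n = n₀ + ν ξ):
  V: 1240 − 1(287.2) = 952.8
  U: 627 − 1(287.2) = 339.8
  Q: 0 + 1(287.2) = 287.2
  R: 0 + 1(287.2) = 287.2
  M: 934 (inert)
Total out = 2801 mol; y_Q = 287.2 / 2801 = 0.1025.

0.103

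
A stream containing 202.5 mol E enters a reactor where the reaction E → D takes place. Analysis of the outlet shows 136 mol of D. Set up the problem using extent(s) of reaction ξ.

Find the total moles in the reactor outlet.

For D: n = n₀ + 1ξ → 136 = 0 + 1ξ, giving ξ = 136 mol.
Outlet amounts (n = n₀ + ν ξ):
  E: 202.5 − 1(136) = 66.5
  D: 0 + 1(136) = 136
Total out = 66.5 + 136 = 202.5 mol.

202 mol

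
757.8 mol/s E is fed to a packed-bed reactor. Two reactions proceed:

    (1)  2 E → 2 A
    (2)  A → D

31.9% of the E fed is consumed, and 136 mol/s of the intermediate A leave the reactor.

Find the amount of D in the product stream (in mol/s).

Conversion of E: E consumed = 2ξ₁ = 0.319 × 757.8 → ξ₁ = 120.9 mol/s.
A balance: n_A = 0 + 2ξ₁ − 1ξ₂ = 136 → ξ₂ = (2·120.9 − 136)/1 = 105.7 mol/s.
Outlet amounts (n = n₀ + Σ ν·ξ):
  E: 757.8 − 2(120.9) = 516.1
  A: 0 + 2(120.9) − 1(105.7) = 136
  D: 0 + 1(105.7) = 105.7

106 mol/s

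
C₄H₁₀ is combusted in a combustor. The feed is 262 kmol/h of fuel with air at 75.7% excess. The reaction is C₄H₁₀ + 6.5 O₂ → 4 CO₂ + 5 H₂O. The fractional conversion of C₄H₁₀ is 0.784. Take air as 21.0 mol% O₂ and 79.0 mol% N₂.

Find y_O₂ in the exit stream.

Stoichiometric O₂ = 6.5 × 262 = 1703 kmol/h; O₂ fed = 1703 × 1.757 = 2992 kmol/h.
N₂ fed = 2992 × 79/21 = 11260 kmol/h.
Fuel reacted = 0.784 × 262 → ξ = 205.4 kmol/h.
Outlet (n = n₀ + ν ξ):
  C₄H₁₀: 262 − 1(205.4) = 56.59
  O₂: 2992 − 6.5(205.4) = 1657
  N₂: 11260 (inert)
  CO₂: 0 + 4(205.4) = 821.6
  H₂O: 0 + 5(205.4) = 1027
Total out = 14820 kmol/h; y_O₂ = 1657 / 14820 = 0.1118.

0.112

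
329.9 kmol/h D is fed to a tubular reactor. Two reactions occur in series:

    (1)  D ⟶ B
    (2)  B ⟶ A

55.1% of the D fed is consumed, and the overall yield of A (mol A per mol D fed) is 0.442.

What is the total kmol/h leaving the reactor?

330 kmol/h

Conversion of D: D consumed = 1ξ₁ = 0.551 × 329.9 → ξ₁ = 181.8 kmol/h.
Yield of A: 1ξ₂ / 329.9 = 0.442 → ξ₂ = 145.8 kmol/h.
Outlet amounts (n = n₀ + Σ ν·ξ):
  D: 329.9 − 1(181.8) = 148.1
  B: 0 + 1(181.8) − 1(145.8) = 35.96
  A: 0 + 1(145.8) = 145.8
Total out = 148.1 + 35.96 + 145.8 = 329.9 kmol/h.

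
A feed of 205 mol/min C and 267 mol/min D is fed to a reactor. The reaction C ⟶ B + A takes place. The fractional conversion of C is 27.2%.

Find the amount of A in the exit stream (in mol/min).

C reacted = 0.272 × 205 = 55.76 mol/min; ν_C = −1, so ξ = 55.76/1 = 55.76 mol/min.
Outlet amounts (n = n₀ + ν ξ):
  C: 205 − 1(55.76) = 149.2
  B: 0 + 1(55.76) = 55.76
  A: 0 + 1(55.76) = 55.76
  D: 267 (inert)

55.8 mol/min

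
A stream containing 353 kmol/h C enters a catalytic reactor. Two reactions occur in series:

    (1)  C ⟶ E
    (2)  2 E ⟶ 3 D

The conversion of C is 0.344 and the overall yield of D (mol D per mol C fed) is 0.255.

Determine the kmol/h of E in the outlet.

61.4 kmol/h

Conversion of C: C consumed = 1ξ₁ = 0.344 × 353 → ξ₁ = 121.4 kmol/h.
Yield of D: 3ξ₂ / 353 = 0.255 → ξ₂ = 30 kmol/h.
Outlet amounts (n = n₀ + Σ ν·ξ):
  C: 353 − 1(121.4) = 231.6
  E: 0 + 1(121.4) − 2(30) = 61.42
  D: 0 + 3(30) = 90.02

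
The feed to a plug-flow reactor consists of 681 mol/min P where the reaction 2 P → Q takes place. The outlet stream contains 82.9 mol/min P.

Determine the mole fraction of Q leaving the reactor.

0.783

For P: n = n₀ − 2ξ → 82.9 = 681 − 2ξ, giving ξ = 299.1 mol/min.
Outlet amounts (n = n₀ + ν ξ):
  P: 681 − 2(299.1) = 82.9
  Q: 0 + 1(299.1) = 299.1
Total out = 381.9 mol/min; y_Q = 299.1 / 381.9 = 0.783.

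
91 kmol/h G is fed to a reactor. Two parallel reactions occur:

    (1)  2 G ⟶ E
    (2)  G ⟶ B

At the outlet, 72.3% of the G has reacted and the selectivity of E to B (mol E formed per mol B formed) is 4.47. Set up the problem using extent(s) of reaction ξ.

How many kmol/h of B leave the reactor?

Conversion of G: G consumed = 0.723 × 91 = 65.79 kmol/h = 2ξ₁ + 1ξ₂.
Selectivity: 1ξ₁ / (1ξ₂) = 4.47 → ξ₁ = 4.47 ξ₂.
Substitute: (2·4.47 + 1) ξ₂ = 65.79 → ξ₂ = 6.619 kmol/h, ξ₁ = 29.59 kmol/h.
Outlet amounts (n = n₀ + Σ ν·ξ):
  G: 91 − 2(29.59) − 1(6.619) = 25.21
  E: 0 + 1(29.59) = 29.59
  B: 0 + 1(6.619) = 6.619

6.62 kmol/h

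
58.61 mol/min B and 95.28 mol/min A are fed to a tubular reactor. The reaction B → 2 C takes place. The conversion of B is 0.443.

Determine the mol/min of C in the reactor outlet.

51.9 mol/min

B reacted = 0.443 × 58.61 = 25.96 mol/min; ν_B = −1, so ξ = 25.96/1 = 25.96 mol/min.
Outlet amounts (n = n₀ + ν ξ):
  B: 58.61 − 1(25.96) = 32.65
  C: 0 + 2(25.96) = 51.93
  A: 95.28 (inert)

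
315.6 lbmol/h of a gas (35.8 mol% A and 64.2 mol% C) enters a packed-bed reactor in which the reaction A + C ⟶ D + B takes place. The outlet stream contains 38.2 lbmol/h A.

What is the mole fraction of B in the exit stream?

0.237

For A: n = n₀ − 1ξ → 38.2 = 113 − 1ξ, giving ξ = 74.78 lbmol/h.
Outlet amounts (n = n₀ + ν ξ):
  A: 113 − 1(74.78) = 38.2
  C: 202.6 − 1(74.78) = 127.8
  D: 0 + 1(74.78) = 74.78
  B: 0 + 1(74.78) = 74.78
Total out = 315.6 lbmol/h; y_B = 74.78 / 315.6 = 0.237.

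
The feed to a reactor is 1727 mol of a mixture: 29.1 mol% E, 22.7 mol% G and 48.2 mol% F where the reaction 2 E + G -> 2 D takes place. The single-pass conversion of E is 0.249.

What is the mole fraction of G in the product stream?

E reacted = 0.249 × 502.6 = 125.1 mol; ν_E = −2, so ξ = 125.1/2 = 62.57 mol.
Outlet amounts (n = n₀ + ν ξ):
  E: 502.6 − 2(62.57) = 377.4
  G: 392 − 1(62.57) = 329.5
  D: 0 + 2(62.57) = 125.1
  F: 832.4 (inert)
Total out = 1664 mol; y_G = 329.5 / 1664 = 0.1979.

0.198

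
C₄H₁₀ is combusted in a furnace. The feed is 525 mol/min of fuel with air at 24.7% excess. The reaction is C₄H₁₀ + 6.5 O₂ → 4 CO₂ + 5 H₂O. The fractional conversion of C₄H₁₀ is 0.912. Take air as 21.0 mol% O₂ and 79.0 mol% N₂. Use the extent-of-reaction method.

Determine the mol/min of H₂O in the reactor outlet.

2390 mol/min

Stoichiometric O₂ = 6.5 × 525 = 3412 mol/min; O₂ fed = 3412 × 1.247 = 4255 mol/min.
N₂ fed = 4255 × 79/21 = 16010 mol/min.
Fuel reacted = 0.912 × 525 → ξ = 478.8 mol/min.
Outlet (n = n₀ + ν ξ):
  C₄H₁₀: 525 − 1(478.8) = 46.2
  O₂: 4255 − 6.5(478.8) = 1143
  N₂: 16010 (inert)
  CO₂: 0 + 4(478.8) = 1915
  H₂O: 0 + 5(478.8) = 2394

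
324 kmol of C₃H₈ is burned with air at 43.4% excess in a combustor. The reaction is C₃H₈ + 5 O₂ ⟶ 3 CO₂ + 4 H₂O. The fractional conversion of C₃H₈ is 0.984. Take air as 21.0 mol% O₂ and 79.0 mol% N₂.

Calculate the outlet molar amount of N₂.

Stoichiometric O₂ = 5 × 324 = 1620 kmol; O₂ fed = 1620 × 1.434 = 2323 kmol.
N₂ fed = 2323 × 79/21 = 8739 kmol.
Fuel reacted = 0.984 × 324 → ξ = 318.8 kmol.
Outlet (n = n₀ + ν ξ):
  C₃H₈: 324 − 1(318.8) = 5.184
  O₂: 2323 − 5(318.8) = 729
  N₂: 8739 (inert)
  CO₂: 0 + 3(318.8) = 956.4
  H₂O: 0 + 4(318.8) = 1275

8740 kmol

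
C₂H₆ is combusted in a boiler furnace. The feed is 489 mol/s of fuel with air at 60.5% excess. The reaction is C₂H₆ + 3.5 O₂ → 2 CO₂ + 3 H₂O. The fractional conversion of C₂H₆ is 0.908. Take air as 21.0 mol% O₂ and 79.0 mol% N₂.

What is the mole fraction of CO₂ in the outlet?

0.0644

Stoichiometric O₂ = 3.5 × 489 = 1712 mol/s; O₂ fed = 1712 × 1.605 = 2747 mol/s.
N₂ fed = 2747 × 79/21 = 10330 mol/s.
Fuel reacted = 0.908 × 489 → ξ = 444 mol/s.
Outlet (n = n₀ + ν ξ):
  C₂H₆: 489 − 1(444) = 44.99
  O₂: 2747 − 3.5(444) = 1193
  N₂: 10330 (inert)
  CO₂: 0 + 2(444) = 888
  H₂O: 0 + 3(444) = 1332
Total out = 13790 mol/s; y_CO₂ = 888 / 13790 = 0.06439.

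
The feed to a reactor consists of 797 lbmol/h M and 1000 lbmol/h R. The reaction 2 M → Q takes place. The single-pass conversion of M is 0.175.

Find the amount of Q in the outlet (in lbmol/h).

M reacted = 0.175 × 797 = 139.5 lbmol/h; ν_M = −2, so ξ = 139.5/2 = 69.74 lbmol/h.
Outlet amounts (n = n₀ + ν ξ):
  M: 797 − 2(69.74) = 657.5
  Q: 0 + 1(69.74) = 69.74
  R: 1000 (inert)

69.7 lbmol/h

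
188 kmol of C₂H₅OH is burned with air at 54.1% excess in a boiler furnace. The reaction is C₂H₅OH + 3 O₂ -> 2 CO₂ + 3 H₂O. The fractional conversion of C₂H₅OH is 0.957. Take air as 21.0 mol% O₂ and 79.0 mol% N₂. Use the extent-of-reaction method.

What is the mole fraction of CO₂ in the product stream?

Stoichiometric O₂ = 3 × 188 = 564 kmol; O₂ fed = 564 × 1.541 = 869.1 kmol.
N₂ fed = 869.1 × 79/21 = 3270 kmol.
Fuel reacted = 0.957 × 188 → ξ = 179.9 kmol.
Outlet (n = n₀ + ν ξ):
  C₂H₅OH: 188 − 1(179.9) = 8.084
  O₂: 869.1 − 3(179.9) = 329.4
  N₂: 3270 (inert)
  CO₂: 0 + 2(179.9) = 359.8
  H₂O: 0 + 3(179.9) = 539.7
Total out = 4507 kmol; y_CO₂ = 359.8 / 4507 = 0.07985.

0.0798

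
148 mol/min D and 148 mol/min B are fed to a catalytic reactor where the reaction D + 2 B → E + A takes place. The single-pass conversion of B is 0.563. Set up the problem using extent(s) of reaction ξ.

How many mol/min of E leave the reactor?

B reacted = 0.563 × 148 = 83.32 mol/min; ν_B = −2, so ξ = 83.32/2 = 41.66 mol/min.
Outlet amounts (n = n₀ + ν ξ):
  D: 148 − 1(41.66) = 106.3
  B: 148 − 2(41.66) = 64.68
  E: 0 + 1(41.66) = 41.66
  A: 0 + 1(41.66) = 41.66

41.7 mol/min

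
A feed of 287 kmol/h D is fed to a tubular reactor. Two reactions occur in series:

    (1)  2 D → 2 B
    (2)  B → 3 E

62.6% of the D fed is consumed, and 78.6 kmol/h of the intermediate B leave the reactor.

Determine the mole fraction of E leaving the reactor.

Conversion of D: D consumed = 2ξ₁ = 0.626 × 287 → ξ₁ = 89.83 kmol/h.
B balance: n_B = 0 + 2ξ₁ − 1ξ₂ = 78.6 → ξ₂ = (2·89.83 − 78.6)/1 = 101.1 kmol/h.
Outlet amounts (n = n₀ + Σ ν·ξ):
  D: 287 − 2(89.83) = 107.3
  B: 0 + 2(89.83) − 1(101.1) = 78.6
  E: 0 + 3(101.1) = 303.2
Total out = 489.1 kmol/h; y_E = 303.2 / 489.1 = 0.6199.

0.62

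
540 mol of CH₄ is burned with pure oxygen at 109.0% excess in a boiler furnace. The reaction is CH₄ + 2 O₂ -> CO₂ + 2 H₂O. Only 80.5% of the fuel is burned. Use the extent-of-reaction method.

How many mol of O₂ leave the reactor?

1390 mol

Stoichiometric O₂ = 2 × 540 = 1080 mol; O₂ fed = 1080 × 2.090 = 2257 mol.
Fuel reacted = 0.805 × 540 → ξ = 434.7 mol.
Outlet (n = n₀ + ν ξ):
  CH₄: 540 − 1(434.7) = 105.3
  O₂: 2257 − 2(434.7) = 1388
  CO₂: 0 + 1(434.7) = 434.7
  H₂O: 0 + 2(434.7) = 869.4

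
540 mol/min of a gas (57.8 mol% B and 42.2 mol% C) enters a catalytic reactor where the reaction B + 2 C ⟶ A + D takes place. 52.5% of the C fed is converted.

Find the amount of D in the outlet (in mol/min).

59.8 mol/min

C reacted = 0.525 × 227.9 = 119.6 mol/min; ν_C = −2, so ξ = 119.6/2 = 59.82 mol/min.
Outlet amounts (n = n₀ + ν ξ):
  B: 312.1 − 1(59.82) = 252.3
  C: 227.9 − 2(59.82) = 108.2
  A: 0 + 1(59.82) = 59.82
  D: 0 + 1(59.82) = 59.82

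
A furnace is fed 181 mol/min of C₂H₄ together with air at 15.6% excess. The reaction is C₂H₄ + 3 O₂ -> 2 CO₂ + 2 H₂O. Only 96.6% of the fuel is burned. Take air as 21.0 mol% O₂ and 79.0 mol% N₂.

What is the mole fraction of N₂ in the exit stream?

0.745

Stoichiometric O₂ = 3 × 181 = 543 mol/min; O₂ fed = 543 × 1.156 = 627.7 mol/min.
N₂ fed = 627.7 × 79/21 = 2361 mol/min.
Fuel reacted = 0.966 × 181 → ξ = 174.8 mol/min.
Outlet (n = n₀ + ν ξ):
  C₂H₄: 181 − 1(174.8) = 6.154
  O₂: 627.7 − 3(174.8) = 103.2
  N₂: 2361 (inert)
  CO₂: 0 + 2(174.8) = 349.7
  H₂O: 0 + 2(174.8) = 349.7
Total out = 3170 mol/min; y_N₂ = 2361 / 3170 = 0.7449.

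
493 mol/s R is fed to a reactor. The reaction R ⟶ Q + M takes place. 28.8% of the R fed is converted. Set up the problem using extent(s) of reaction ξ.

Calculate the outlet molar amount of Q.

142 mol/s

R reacted = 0.288 × 493 = 142 mol/s; ν_R = −1, so ξ = 142/1 = 142 mol/s.
Outlet amounts (n = n₀ + ν ξ):
  R: 493 − 1(142) = 351
  Q: 0 + 1(142) = 142
  M: 0 + 1(142) = 142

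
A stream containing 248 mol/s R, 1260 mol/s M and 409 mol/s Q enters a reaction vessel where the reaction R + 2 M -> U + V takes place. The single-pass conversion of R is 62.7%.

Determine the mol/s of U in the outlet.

155 mol/s

R reacted = 0.627 × 248 = 155.5 mol/s; ν_R = −1, so ξ = 155.5/1 = 155.5 mol/s.
Outlet amounts (n = n₀ + ν ξ):
  R: 248 − 1(155.5) = 92.5
  M: 1260 − 2(155.5) = 949
  U: 0 + 1(155.5) = 155.5
  V: 0 + 1(155.5) = 155.5
  Q: 409 (inert)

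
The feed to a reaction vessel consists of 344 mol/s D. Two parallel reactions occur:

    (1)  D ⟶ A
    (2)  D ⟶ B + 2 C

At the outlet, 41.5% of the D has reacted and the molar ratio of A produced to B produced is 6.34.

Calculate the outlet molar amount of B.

19.4 mol/s

Conversion of D: D consumed = 0.415 × 344 = 142.8 mol/s = 1ξ₁ + 1ξ₂.
Selectivity: 1ξ₁ / (1ξ₂) = 6.34 → ξ₁ = 6.34 ξ₂.
Substitute: (1·6.34 + 1) ξ₂ = 142.8 → ξ₂ = 19.45 mol/s, ξ₁ = 123.3 mol/s.
Outlet amounts (n = n₀ + Σ ν·ξ):
  D: 344 − 1(123.3) − 1(19.45) = 201.2
  A: 0 + 1(123.3) = 123.3
  B: 0 + 1(19.45) = 19.45
  C: 0 + 2(19.45) = 38.9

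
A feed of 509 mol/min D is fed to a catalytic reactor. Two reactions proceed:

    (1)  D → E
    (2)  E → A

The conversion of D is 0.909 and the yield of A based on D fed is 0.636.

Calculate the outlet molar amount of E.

Conversion of D: D consumed = 1ξ₁ = 0.909 × 509 → ξ₁ = 462.7 mol/min.
Yield of A: 1ξ₂ / 509 = 0.636 → ξ₂ = 323.7 mol/min.
Outlet amounts (n = n₀ + Σ ν·ξ):
  D: 509 − 1(462.7) = 46.32
  E: 0 + 1(462.7) − 1(323.7) = 139
  A: 0 + 1(323.7) = 323.7

139 mol/min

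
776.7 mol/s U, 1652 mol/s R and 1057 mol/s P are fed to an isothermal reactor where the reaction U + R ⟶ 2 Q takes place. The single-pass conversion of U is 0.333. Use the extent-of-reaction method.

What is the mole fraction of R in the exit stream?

U reacted = 0.333 × 776.7 = 258.6 mol/s; ν_U = −1, so ξ = 258.6/1 = 258.6 mol/s.
Outlet amounts (n = n₀ + ν ξ):
  U: 776.7 − 1(258.6) = 518.1
  R: 1652 − 1(258.6) = 1393
  Q: 0 + 2(258.6) = 517.3
  P: 1057 (inert)
Total out = 3486 mol/s; y_R = 1393 / 3486 = 0.3997.

0.4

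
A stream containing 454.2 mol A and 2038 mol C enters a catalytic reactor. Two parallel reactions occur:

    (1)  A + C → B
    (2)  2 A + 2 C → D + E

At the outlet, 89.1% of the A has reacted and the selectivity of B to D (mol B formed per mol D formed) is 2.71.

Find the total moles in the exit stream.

Conversion of A: A consumed = 0.891 × 454.2 = 404.7 mol = 1ξ₁ + 2ξ₂.
Selectivity: 1ξ₁ / (1ξ₂) = 2.71 → ξ₁ = 2.71 ξ₂.
Substitute: (1·2.71 + 2) ξ₂ = 404.7 → ξ₂ = 85.92 mol, ξ₁ = 232.8 mol.
Outlet amounts (n = n₀ + Σ ν·ξ):
  A: 454.2 − 1(232.8) − 2(85.92) = 49.51
  C: 2038 − 1(232.8) − 2(85.92) = 1633
  B: 0 + 1(232.8) = 232.8
  D: 0 + 1(85.92) = 85.92
  E: 0 + 1(85.92) = 85.92
Total out = 49.51 + 1633 + 232.8 + 85.92 + 85.92 = 2088 mol.

2090 mol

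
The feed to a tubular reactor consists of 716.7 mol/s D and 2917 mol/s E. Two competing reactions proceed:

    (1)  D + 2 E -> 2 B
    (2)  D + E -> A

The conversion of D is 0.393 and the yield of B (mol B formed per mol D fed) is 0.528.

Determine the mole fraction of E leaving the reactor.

Yield of B: 2ξ₁ / 716.7 = 0.528 → ξ₁ = 189.2 mol/s.
Conversion of D: 1ξ₁ + 1ξ₂ = 0.393 × 716.7 = 281.7 → ξ₂ = 92.45 mol/s.
Outlet amounts (n = n₀ + Σ ν·ξ):
  D: 716.7 − 1(189.2) − 1(92.45) = 435
  E: 2917 − 2(189.2) − 1(92.45) = 2446
  B: 0 + 2(189.2) = 378.4
  A: 0 + 1(92.45) = 92.45
Total out = 3352 mol/s; y_E = 2446 / 3352 = 0.7297.

0.73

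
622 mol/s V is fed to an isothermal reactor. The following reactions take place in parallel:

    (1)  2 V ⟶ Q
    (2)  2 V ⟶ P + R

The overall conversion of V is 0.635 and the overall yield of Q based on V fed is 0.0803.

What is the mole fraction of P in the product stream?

Yield of Q: 1ξ₁ / 622 = 0.0803 → ξ₁ = 49.95 mol/s.
Conversion of V: 2ξ₁ + 2ξ₂ = 0.635 × 622 = 395 → ξ₂ = 147.5 mol/s.
Outlet amounts (n = n₀ + Σ ν·ξ):
  V: 622 − 2(49.95) − 2(147.5) = 227
  Q: 0 + 1(49.95) = 49.95
  P: 0 + 1(147.5) = 147.5
  R: 0 + 1(147.5) = 147.5
Total out = 572.1 mol/s; y_P = 147.5 / 572.1 = 0.2579.

0.258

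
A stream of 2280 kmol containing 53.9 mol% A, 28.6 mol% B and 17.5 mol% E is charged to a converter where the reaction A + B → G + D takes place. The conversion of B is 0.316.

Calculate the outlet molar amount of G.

B reacted = 0.316 × 652.1 = 206.1 kmol; ν_B = −1, so ξ = 206.1/1 = 206.1 kmol.
Outlet amounts (n = n₀ + ν ξ):
  A: 1229 − 1(206.1) = 1023
  B: 652.1 − 1(206.1) = 446
  G: 0 + 1(206.1) = 206.1
  D: 0 + 1(206.1) = 206.1
  E: 399 (inert)

206 kmol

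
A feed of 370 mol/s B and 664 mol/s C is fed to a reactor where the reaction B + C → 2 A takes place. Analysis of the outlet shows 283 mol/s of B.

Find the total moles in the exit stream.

For B: n = n₀ − 1ξ → 283 = 370 − 1ξ, giving ξ = 87 mol/s.
Outlet amounts (n = n₀ + ν ξ):
  B: 370 − 1(87) = 283
  C: 664 − 1(87) = 577
  A: 0 + 2(87) = 174
Total out = 283 + 577 + 174 = 1034 mol/s.

1030 mol/s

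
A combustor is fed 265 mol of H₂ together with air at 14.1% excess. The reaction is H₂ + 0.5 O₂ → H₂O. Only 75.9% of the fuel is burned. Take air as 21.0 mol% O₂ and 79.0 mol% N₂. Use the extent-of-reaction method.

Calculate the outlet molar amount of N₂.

Stoichiometric O₂ = 0.5 × 265 = 132.5 mol; O₂ fed = 132.5 × 1.141 = 151.2 mol.
N₂ fed = 151.2 × 79/21 = 568.7 mol.
Fuel reacted = 0.759 × 265 → ξ = 201.1 mol.
Outlet (n = n₀ + ν ξ):
  H₂: 265 − 1(201.1) = 63.87
  O₂: 151.2 − 0.5(201.1) = 50.62
  N₂: 568.7 (inert)
  H₂O: 0 + 1(201.1) = 201.1

569 mol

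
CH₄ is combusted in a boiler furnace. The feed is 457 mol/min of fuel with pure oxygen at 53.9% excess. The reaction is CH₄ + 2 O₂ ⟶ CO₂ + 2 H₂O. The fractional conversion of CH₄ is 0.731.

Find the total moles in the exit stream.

Stoichiometric O₂ = 2 × 457 = 914 mol/min; O₂ fed = 914 × 1.539 = 1407 mol/min.
Fuel reacted = 0.731 × 457 → ξ = 334.1 mol/min.
Outlet (n = n₀ + ν ξ):
  CH₄: 457 − 1(334.1) = 122.9
  O₂: 1407 − 2(334.1) = 738.5
  CO₂: 0 + 1(334.1) = 334.1
  H₂O: 0 + 2(334.1) = 668.1
Total out = 122.9 + 738.5 + 334.1 + 668.1 = 1864 mol/min.

1860 mol/min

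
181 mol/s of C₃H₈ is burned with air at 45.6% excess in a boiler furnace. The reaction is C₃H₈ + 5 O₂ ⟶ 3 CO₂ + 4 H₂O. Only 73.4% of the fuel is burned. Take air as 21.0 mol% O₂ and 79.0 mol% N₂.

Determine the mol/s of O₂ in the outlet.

Stoichiometric O₂ = 5 × 181 = 905 mol/s; O₂ fed = 905 × 1.456 = 1318 mol/s.
N₂ fed = 1318 × 79/21 = 4957 mol/s.
Fuel reacted = 0.734 × 181 → ξ = 132.9 mol/s.
Outlet (n = n₀ + ν ξ):
  C₃H₈: 181 − 1(132.9) = 48.15
  O₂: 1318 − 5(132.9) = 653.4
  N₂: 4957 (inert)
  CO₂: 0 + 3(132.9) = 398.6
  H₂O: 0 + 4(132.9) = 531.4

653 mol/s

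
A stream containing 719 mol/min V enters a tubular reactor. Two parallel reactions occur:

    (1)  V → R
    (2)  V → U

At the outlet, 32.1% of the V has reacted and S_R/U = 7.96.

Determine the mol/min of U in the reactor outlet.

Conversion of V: V consumed = 0.321 × 719 = 230.8 mol/min = 1ξ₁ + 1ξ₂.
Selectivity: 1ξ₁ / (1ξ₂) = 7.96 → ξ₁ = 7.96 ξ₂.
Substitute: (1·7.96 + 1) ξ₂ = 230.8 → ξ₂ = 25.76 mol/min, ξ₁ = 205 mol/min.
Outlet amounts (n = n₀ + Σ ν·ξ):
  V: 719 − 1(205) − 1(25.76) = 488.2
  R: 0 + 1(205) = 205
  U: 0 + 1(25.76) = 25.76

25.8 mol/min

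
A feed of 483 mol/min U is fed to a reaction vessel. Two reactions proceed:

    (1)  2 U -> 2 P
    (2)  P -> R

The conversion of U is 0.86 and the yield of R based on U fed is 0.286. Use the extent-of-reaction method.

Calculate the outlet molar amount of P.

Conversion of U: U consumed = 2ξ₁ = 0.86 × 483 → ξ₁ = 207.7 mol/min.
Yield of R: 1ξ₂ / 483 = 0.286 → ξ₂ = 138.1 mol/min.
Outlet amounts (n = n₀ + Σ ν·ξ):
  U: 483 − 2(207.7) = 67.62
  P: 0 + 2(207.7) − 1(138.1) = 277.2
  R: 0 + 1(138.1) = 138.1

277 mol/min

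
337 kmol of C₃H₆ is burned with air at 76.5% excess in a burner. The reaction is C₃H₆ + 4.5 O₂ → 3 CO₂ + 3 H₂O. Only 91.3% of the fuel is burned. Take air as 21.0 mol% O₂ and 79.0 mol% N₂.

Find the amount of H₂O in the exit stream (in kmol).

923 kmol

Stoichiometric O₂ = 4.5 × 337 = 1516 kmol; O₂ fed = 1516 × 1.765 = 2677 kmol.
N₂ fed = 2677 × 79/21 = 10070 kmol.
Fuel reacted = 0.913 × 337 → ξ = 307.7 kmol.
Outlet (n = n₀ + ν ξ):
  C₃H₆: 337 − 1(307.7) = 29.32
  O₂: 2677 − 4.5(307.7) = 1292
  N₂: 10070 (inert)
  CO₂: 0 + 3(307.7) = 923
  H₂O: 0 + 3(307.7) = 923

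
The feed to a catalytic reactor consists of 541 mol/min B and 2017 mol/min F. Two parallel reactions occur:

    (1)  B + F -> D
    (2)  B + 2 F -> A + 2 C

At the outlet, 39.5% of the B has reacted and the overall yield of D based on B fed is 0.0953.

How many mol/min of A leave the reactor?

Yield of D: 1ξ₁ / 541 = 0.0953 → ξ₁ = 51.56 mol/min.
Conversion of B: 1ξ₁ + 1ξ₂ = 0.395 × 541 = 213.7 → ξ₂ = 162.1 mol/min.
Outlet amounts (n = n₀ + Σ ν·ξ):
  B: 541 − 1(51.56) − 1(162.1) = 327.3
  F: 2017 − 1(51.56) − 2(162.1) = 1641
  D: 0 + 1(51.56) = 51.56
  A: 0 + 1(162.1) = 162.1
  C: 0 + 2(162.1) = 324.3

162 mol/min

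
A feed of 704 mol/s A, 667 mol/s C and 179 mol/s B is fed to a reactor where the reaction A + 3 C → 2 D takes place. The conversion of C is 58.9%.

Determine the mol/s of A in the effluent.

573 mol/s

C reacted = 0.589 × 667 = 392.9 mol/s; ν_C = −3, so ξ = 392.9/3 = 131 mol/s.
Outlet amounts (n = n₀ + ν ξ):
  A: 704 − 1(131) = 573
  C: 667 − 3(131) = 274.1
  D: 0 + 2(131) = 261.9
  B: 179 (inert)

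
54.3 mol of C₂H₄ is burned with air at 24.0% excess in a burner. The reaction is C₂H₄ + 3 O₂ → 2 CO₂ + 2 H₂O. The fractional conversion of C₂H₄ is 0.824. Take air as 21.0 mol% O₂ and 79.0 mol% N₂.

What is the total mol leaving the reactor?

1020 mol

Stoichiometric O₂ = 3 × 54.3 = 162.9 mol; O₂ fed = 162.9 × 1.240 = 202 mol.
N₂ fed = 202 × 79/21 = 759.9 mol.
Fuel reacted = 0.824 × 54.3 → ξ = 44.74 mol.
Outlet (n = n₀ + ν ξ):
  C₂H₄: 54.3 − 1(44.74) = 9.557
  O₂: 202 − 3(44.74) = 67.77
  N₂: 759.9 (inert)
  CO₂: 0 + 2(44.74) = 89.49
  H₂O: 0 + 2(44.74) = 89.49
Total out = 9.557 + 67.77 + 759.9 + 89.49 + 89.49 = 1016 mol.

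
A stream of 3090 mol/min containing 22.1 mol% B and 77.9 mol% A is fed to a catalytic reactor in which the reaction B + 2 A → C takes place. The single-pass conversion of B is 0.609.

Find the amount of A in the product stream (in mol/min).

1580 mol/min

B reacted = 0.609 × 682.9 = 415.9 mol/min; ν_B = −1, so ξ = 415.9/1 = 415.9 mol/min.
Outlet amounts (n = n₀ + ν ξ):
  B: 682.9 − 1(415.9) = 267
  A: 2407 − 2(415.9) = 1575
  C: 0 + 1(415.9) = 415.9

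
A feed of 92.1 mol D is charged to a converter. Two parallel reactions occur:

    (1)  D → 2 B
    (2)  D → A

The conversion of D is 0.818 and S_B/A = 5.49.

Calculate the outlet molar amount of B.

110 mol

Conversion of D: D consumed = 0.818 × 92.1 = 75.34 mol = 1ξ₁ + 1ξ₂.
Selectivity: 2ξ₁ / (1ξ₂) = 5.49 → ξ₁ = 2.745 ξ₂.
Substitute: (1·2.745 + 1) ξ₂ = 75.34 → ξ₂ = 20.12 mol, ξ₁ = 55.22 mol.
Outlet amounts (n = n₀ + Σ ν·ξ):
  D: 92.1 − 1(55.22) − 1(20.12) = 16.76
  B: 0 + 2(55.22) = 110.4
  A: 0 + 1(20.12) = 20.12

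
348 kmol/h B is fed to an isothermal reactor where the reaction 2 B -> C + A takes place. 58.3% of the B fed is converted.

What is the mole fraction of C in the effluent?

0.291

B reacted = 0.583 × 348 = 202.9 kmol/h; ν_B = −2, so ξ = 202.9/2 = 101.4 kmol/h.
Outlet amounts (n = n₀ + ν ξ):
  B: 348 − 2(101.4) = 145.1
  C: 0 + 1(101.4) = 101.4
  A: 0 + 1(101.4) = 101.4
Total out = 348 kmol/h; y_C = 101.4 / 348 = 0.2915.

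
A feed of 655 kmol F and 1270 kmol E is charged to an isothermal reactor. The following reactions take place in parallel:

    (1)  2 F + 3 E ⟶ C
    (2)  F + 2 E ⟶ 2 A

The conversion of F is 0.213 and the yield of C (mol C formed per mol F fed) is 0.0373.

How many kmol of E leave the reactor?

1020 kmol

Yield of C: 1ξ₁ / 655 = 0.0373 → ξ₁ = 24.43 kmol.
Conversion of F: 2ξ₁ + 1ξ₂ = 0.213 × 655 = 139.5 → ξ₂ = 90.65 kmol.
Outlet amounts (n = n₀ + Σ ν·ξ):
  F: 655 − 2(24.43) − 1(90.65) = 515.5
  E: 1270 − 3(24.43) − 2(90.65) = 1015
  C: 0 + 1(24.43) = 24.43
  A: 0 + 2(90.65) = 181.3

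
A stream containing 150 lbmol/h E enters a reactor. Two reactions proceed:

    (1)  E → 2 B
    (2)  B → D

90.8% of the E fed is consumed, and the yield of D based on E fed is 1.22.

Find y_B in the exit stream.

0.312

Conversion of E: E consumed = 1ξ₁ = 0.908 × 150 → ξ₁ = 136.2 lbmol/h.
Yield of D: 1ξ₂ / 150 = 1.22 → ξ₂ = 183 lbmol/h.
Outlet amounts (n = n₀ + Σ ν·ξ):
  E: 150 − 1(136.2) = 13.8
  B: 0 + 2(136.2) − 1(183) = 89.4
  D: 0 + 1(183) = 183
Total out = 286.2 lbmol/h; y_B = 89.4 / 286.2 = 0.3124.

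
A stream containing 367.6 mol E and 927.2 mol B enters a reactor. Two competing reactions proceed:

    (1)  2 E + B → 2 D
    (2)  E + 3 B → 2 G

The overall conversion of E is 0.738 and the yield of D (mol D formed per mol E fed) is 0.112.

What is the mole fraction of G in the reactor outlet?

Yield of D: 2ξ₁ / 367.6 = 0.112 → ξ₁ = 20.59 mol.
Conversion of E: 2ξ₁ + 1ξ₂ = 0.738 × 367.6 = 271.3 → ξ₂ = 230.1 mol.
Outlet amounts (n = n₀ + Σ ν·ξ):
  E: 367.6 − 2(20.59) − 1(230.1) = 96.31
  B: 927.2 − 1(20.59) − 3(230.1) = 216.3
  D: 0 + 2(20.59) = 41.17
  G: 0 + 2(230.1) = 460.2
Total out = 814 mol; y_G = 460.2 / 814 = 0.5654.

0.565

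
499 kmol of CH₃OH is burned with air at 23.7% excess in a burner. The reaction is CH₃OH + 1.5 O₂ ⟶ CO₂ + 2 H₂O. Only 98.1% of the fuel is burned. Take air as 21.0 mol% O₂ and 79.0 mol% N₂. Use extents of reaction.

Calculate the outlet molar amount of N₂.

3480 kmol

Stoichiometric O₂ = 1.5 × 499 = 748.5 kmol; O₂ fed = 748.5 × 1.237 = 925.9 kmol.
N₂ fed = 925.9 × 79/21 = 3483 kmol.
Fuel reacted = 0.981 × 499 → ξ = 489.5 kmol.
Outlet (n = n₀ + ν ξ):
  CH₃OH: 499 − 1(489.5) = 9.481
  O₂: 925.9 − 1.5(489.5) = 191.6
  N₂: 3483 (inert)
  CO₂: 0 + 1(489.5) = 489.5
  H₂O: 0 + 2(489.5) = 979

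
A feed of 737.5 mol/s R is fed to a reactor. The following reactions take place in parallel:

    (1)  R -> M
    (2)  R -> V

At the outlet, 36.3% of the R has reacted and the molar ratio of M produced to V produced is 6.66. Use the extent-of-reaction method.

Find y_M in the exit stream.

Conversion of R: R consumed = 0.363 × 737.5 = 267.7 mol/s = 1ξ₁ + 1ξ₂.
Selectivity: 1ξ₁ / (1ξ₂) = 6.66 → ξ₁ = 6.66 ξ₂.
Substitute: (1·6.66 + 1) ξ₂ = 267.7 → ξ₂ = 34.95 mol/s, ξ₁ = 232.8 mol/s.
Outlet amounts (n = n₀ + Σ ν·ξ):
  R: 737.5 − 1(232.8) − 1(34.95) = 469.8
  M: 0 + 1(232.8) = 232.8
  V: 0 + 1(34.95) = 34.95
Total out = 737.5 mol/s; y_M = 232.8 / 737.5 = 0.3156.

0.316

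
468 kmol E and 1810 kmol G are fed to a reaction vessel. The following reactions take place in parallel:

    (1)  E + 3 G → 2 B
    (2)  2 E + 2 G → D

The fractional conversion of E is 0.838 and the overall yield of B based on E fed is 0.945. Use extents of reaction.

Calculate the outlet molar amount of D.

Yield of B: 2ξ₁ / 468 = 0.945 → ξ₁ = 221.1 kmol.
Conversion of E: 1ξ₁ + 2ξ₂ = 0.838 × 468 = 392.2 → ξ₂ = 85.53 kmol.
Outlet amounts (n = n₀ + Σ ν·ξ):
  E: 468 − 1(221.1) − 2(85.53) = 75.82
  G: 1810 − 3(221.1) − 2(85.53) = 975.6
  B: 0 + 2(221.1) = 442.3
  D: 0 + 1(85.53) = 85.53

85.5 kmol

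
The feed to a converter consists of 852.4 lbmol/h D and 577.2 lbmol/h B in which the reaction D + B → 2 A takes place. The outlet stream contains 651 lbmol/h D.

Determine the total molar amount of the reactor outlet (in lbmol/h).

For D: n = n₀ − 1ξ → 651 = 852.4 − 1ξ, giving ξ = 201.4 lbmol/h.
Outlet amounts (n = n₀ + ν ξ):
  D: 852.4 − 1(201.4) = 651
  B: 577.2 − 1(201.4) = 375.8
  A: 0 + 2(201.4) = 402.8
Total out = 651 + 375.8 + 402.8 = 1430 lbmol/h.

1430 lbmol/h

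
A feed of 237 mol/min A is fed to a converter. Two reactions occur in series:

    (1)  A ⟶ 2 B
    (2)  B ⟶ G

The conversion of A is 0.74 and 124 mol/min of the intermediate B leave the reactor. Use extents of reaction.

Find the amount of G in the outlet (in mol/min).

Conversion of A: A consumed = 1ξ₁ = 0.74 × 237 → ξ₁ = 175.4 mol/min.
B balance: n_B = 0 + 2ξ₁ − 1ξ₂ = 124 → ξ₂ = (2·175.4 − 124)/1 = 226.8 mol/min.
Outlet amounts (n = n₀ + Σ ν·ξ):
  A: 237 − 1(175.4) = 61.62
  B: 0 + 2(175.4) − 1(226.8) = 124
  G: 0 + 1(226.8) = 226.8

227 mol/min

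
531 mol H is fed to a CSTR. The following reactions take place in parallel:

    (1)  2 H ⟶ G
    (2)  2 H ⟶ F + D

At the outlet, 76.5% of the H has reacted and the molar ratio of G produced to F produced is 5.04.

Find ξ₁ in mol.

Conversion of H: H consumed = 0.765 × 531 = 406.2 mol = 2ξ₁ + 2ξ₂.
Selectivity: 1ξ₁ / (1ξ₂) = 5.04 → ξ₁ = 5.04 ξ₂.
Substitute: (2·5.04 + 2) ξ₂ = 406.2 → ξ₂ = 33.63 mol, ξ₁ = 169.5 mol.
Outlet amounts (n = n₀ + Σ ν·ξ):
  H: 531 − 2(169.5) − 2(33.63) = 124.8
  G: 0 + 1(169.5) = 169.5
  F: 0 + 1(33.63) = 33.63
  D: 0 + 1(33.63) = 33.63

ξ₁ = 169 mol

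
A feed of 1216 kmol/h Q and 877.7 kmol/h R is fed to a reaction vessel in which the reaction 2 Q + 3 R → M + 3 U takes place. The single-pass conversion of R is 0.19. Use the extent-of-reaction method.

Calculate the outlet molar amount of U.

R reacted = 0.19 × 877.7 = 166.8 kmol/h; ν_R = −3, so ξ = 166.8/3 = 55.59 kmol/h.
Outlet amounts (n = n₀ + ν ξ):
  Q: 1216 − 2(55.59) = 1105
  R: 877.7 − 3(55.59) = 710.9
  M: 0 + 1(55.59) = 55.59
  U: 0 + 3(55.59) = 166.8

167 kmol/h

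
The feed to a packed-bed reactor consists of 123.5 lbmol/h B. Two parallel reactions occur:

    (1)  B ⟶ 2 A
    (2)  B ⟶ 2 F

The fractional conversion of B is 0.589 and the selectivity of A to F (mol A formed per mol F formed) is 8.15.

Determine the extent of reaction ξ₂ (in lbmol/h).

Conversion of B: B consumed = 0.589 × 123.5 = 72.74 lbmol/h = 1ξ₁ + 1ξ₂.
Selectivity: 2ξ₁ / (2ξ₂) = 8.15 → ξ₁ = 8.15 ξ₂.
Substitute: (1·8.15 + 1) ξ₂ = 72.74 → ξ₂ = 7.95 lbmol/h, ξ₁ = 64.79 lbmol/h.
Outlet amounts (n = n₀ + Σ ν·ξ):
  B: 123.5 − 1(64.79) − 1(7.95) = 50.76
  A: 0 + 2(64.79) = 129.6
  F: 0 + 2(7.95) = 15.9

ξ₂ = 7.95 lbmol/h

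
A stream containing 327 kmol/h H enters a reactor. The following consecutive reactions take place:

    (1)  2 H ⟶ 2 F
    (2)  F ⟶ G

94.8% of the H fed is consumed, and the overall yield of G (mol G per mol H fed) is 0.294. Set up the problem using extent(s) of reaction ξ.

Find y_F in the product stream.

0.654

Conversion of H: H consumed = 2ξ₁ = 0.948 × 327 → ξ₁ = 155 kmol/h.
Yield of G: 1ξ₂ / 327 = 0.294 → ξ₂ = 96.14 kmol/h.
Outlet amounts (n = n₀ + Σ ν·ξ):
  H: 327 − 2(155) = 17
  F: 0 + 2(155) − 1(96.14) = 213.9
  G: 0 + 1(96.14) = 96.14
Total out = 327 kmol/h; y_F = 213.9 / 327 = 0.654.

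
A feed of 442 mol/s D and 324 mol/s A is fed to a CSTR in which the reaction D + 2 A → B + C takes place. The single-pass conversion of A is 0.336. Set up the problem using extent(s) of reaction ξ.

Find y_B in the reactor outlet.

0.0765

A reacted = 0.336 × 324 = 108.9 mol/s; ν_A = −2, so ξ = 108.9/2 = 54.43 mol/s.
Outlet amounts (n = n₀ + ν ξ):
  D: 442 − 1(54.43) = 387.6
  A: 324 − 2(54.43) = 215.1
  B: 0 + 1(54.43) = 54.43
  C: 0 + 1(54.43) = 54.43
Total out = 711.6 mol/s; y_B = 54.43 / 711.6 = 0.0765.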